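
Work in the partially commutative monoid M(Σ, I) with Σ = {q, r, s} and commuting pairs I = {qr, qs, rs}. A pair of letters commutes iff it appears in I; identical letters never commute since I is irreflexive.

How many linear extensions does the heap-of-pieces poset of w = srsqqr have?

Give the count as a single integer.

#0=s has no predecessor
#1=r has no predecessor
#2=s depends on [0:s]
#3=q has no predecessor
#4=q depends on [3:q]
#5=r depends on [1:r]
sources: [0:s, 1:r, 3:q]
N(rest) = Σ N(rest − s) over sources s of rest; N(one piece) = 1:
  size 1 → [2]=1  [4]=1  [5]=1
  size 2 → [0,2]=1  [1,5]=1  [2,4]=2  [2,5]=2  [3,4]=1  [4,5]=2
  size 3 → [0,2,4]=3  [0,2,5]=3  [1,2,5]=3  [1,4,5]=3  [2,3,4]=3  [2,4,5]=6  [3,4,5]=3
  size 4 → [0,1,2,5]=6  [0,2,3,4]=6  [0,2,4,5]=12  [1,2,4,5]=12  [1,3,4,5]=6  [2,3,4,5]=12
  first=0(s) contributes 30
  first=1(r) contributes 30
  first=3(q) contributes 30
|[w]| = 90

90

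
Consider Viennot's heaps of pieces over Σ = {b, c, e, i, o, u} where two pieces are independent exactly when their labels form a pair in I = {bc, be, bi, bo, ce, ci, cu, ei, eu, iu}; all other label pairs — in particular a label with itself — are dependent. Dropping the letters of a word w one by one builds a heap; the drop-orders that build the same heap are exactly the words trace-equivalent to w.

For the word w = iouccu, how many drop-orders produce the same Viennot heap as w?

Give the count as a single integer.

0(i) covers ∅
1(o) covers 0:i
2(u) covers 1:o
3(c) covers 1:o
4(c) covers 3:c
5(u) covers 2:u
floor of heap: 0:i
completions by unplaced set U, small U first (add the entries for U minus each lowest piece of U):
  |U|=1: {4}:1  {5}:1
  |U|=2: {2,5}:1  {3,4}:1  {4,5}:2
  |U|=3: {2,4,5}:3  {3,4,5}:3
  |U|=4: {2,3,4,5}:6
  start at 0(i): 6

6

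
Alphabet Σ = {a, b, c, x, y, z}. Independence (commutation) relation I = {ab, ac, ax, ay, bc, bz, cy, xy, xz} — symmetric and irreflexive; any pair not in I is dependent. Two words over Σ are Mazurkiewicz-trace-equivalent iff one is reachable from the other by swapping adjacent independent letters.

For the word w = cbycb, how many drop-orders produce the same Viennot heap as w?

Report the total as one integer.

drop 0:c onto floor
drop 1:b onto floor
drop 2:y onto {1:b}
drop 3:c onto {0:c}
drop 4:b onto {2:y}
ground layer = {0:c, 1:b}
drop-orders for the pieces not yet dropped (sum over which currently-grounded one goes next):
  1 to go: {3} 1  {4} 1
  2 to go: {0,3} 1  {2,4} 1  {3,4} 2
  3 to go: {0,3,4} 3  {1,2,4} 1  {2,3,4} 3
  if 0:c drops first: 4 orders
  if 1:b drops first: 6 orders
heap linearizations: 10

10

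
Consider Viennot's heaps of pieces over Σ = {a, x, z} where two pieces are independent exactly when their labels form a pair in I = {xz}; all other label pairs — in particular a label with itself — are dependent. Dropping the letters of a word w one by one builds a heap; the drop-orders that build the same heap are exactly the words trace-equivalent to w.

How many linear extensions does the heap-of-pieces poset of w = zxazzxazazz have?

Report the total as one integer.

6

0(z) covers ∅
1(x) covers ∅
2(a) covers 0:z, 1:x
3(z) covers 2:a
4(z) covers 3:z
5(x) covers 2:a
6(a) covers 4:z, 5:x
7(z) covers 6:a
8(a) covers 7:z
9(z) covers 8:a
10(z) covers 9:z
floor of heap: 0:z, 1:x
completions by unplaced set U, small U first (add the entries for U minus each lowest piece of U):
  |U|=1: {10}:1
  |U|=2: {9,10}:1
  |U|=3: {8,9,10}:1
  |U|=4: {7,8,9,10}:1
  |U|=5: {6,7,8,9,10}:1
  |U|=6: {4,6,7,8,9,10}:1  {5,6,7,8,9,10}:1
  |U|=7: {3,4,6,7,8,9,10}:1  {4,5,6,7,8,9,10}:2
  |U|=8: {3,4,5,6,7,8,9,10}:3
  |U|=9: {2,3,4,5,6,7,8,9,10}:3
  start at 0(z): 3
  start at 1(x): 3
sum over floor = 6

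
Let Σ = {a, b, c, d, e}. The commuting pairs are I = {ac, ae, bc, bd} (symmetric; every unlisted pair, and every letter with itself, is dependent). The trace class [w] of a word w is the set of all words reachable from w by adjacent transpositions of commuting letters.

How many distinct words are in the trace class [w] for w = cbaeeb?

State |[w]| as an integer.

0(c) covers ∅
1(b) covers ∅
2(a) covers 1:b
3(e) covers 0:c, 1:b
4(e) covers 3:e
5(b) covers 2:a, 4:e
floor of heap: 0:c, 1:b
completions by unplaced set U, small U first (add the entries for U minus each lowest piece of U):
  |U|=1: {5}:1
  |U|=2: {2,5}:1  {4,5}:1
  |U|=3: {2,4,5}:2  {3,4,5}:1
  |U|=4: {0,3,4,5}:1  {2,3,4,5}:3
  start at 0(c): 3
  start at 1(b): 4
sum over floor = 7

7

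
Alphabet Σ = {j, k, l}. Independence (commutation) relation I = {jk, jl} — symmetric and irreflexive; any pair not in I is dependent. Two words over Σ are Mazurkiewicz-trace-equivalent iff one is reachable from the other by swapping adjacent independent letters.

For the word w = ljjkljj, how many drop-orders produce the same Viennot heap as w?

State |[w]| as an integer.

#0=l has no predecessor
#1=j has no predecessor
#2=j depends on [1:j]
#3=k depends on [0:l]
#4=l depends on [3:k]
#5=j depends on [2:j]
#6=j depends on [5:j]
sources: [0:l, 1:j]
N(rest) = Σ N(rest − s) over sources s of rest; N(one piece) = 1:
  size 1 → [4]=1  [6]=1
  size 2 → [3,4]=1  [4,6]=2  [5,6]=1
  size 3 → [0,3,4]=1  [2,5,6]=1  [3,4,6]=3  [4,5,6]=3
  size 4 → [0,3,4,6]=4  [1,2,5,6]=1  [2,4,5,6]=4  [3,4,5,6]=6
  size 5 → [0,3,4,5,6]=10  [1,2,4,5,6]=5  [2,3,4,5,6]=10
  first=0(l) contributes 15
  first=1(j) contributes 20
|[w]| = 35

35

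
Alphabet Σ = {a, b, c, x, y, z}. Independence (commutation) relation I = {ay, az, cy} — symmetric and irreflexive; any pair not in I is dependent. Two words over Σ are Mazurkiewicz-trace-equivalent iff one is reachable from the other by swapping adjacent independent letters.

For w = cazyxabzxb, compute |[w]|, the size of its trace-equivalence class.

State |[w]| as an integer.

#0=c has no predecessor
#1=a depends on [0:c]
#2=z depends on [0:c]
#3=y depends on [2:z]
#4=x depends on [1:a, 3:y]
#5=a depends on [4:x]
#6=b depends on [5:a]
#7=z depends on [6:b]
#8=x depends on [7:z]
#9=b depends on [8:x]
sources: [0:c]
N(rest) = Σ N(rest − s) over sources s of rest; N(one piece) = 1:
  size 1 → [9]=1
  size 2 → [8,9]=1
  size 3 → [7,8,9]=1
  size 4 → [6,7,8,9]=1
  size 5 → [5,6,7,8,9]=1
  size 6 → [4,5,6,7,8,9]=1
  size 7 → [1,4,5,6,7,8,9]=1  [3,4,5,6,7,8,9]=1
  size 8 → [1,3,4,5,6,7,8,9]=2  [2,3,4,5,6,7,8,9]=1
  first=0(c) contributes 3

3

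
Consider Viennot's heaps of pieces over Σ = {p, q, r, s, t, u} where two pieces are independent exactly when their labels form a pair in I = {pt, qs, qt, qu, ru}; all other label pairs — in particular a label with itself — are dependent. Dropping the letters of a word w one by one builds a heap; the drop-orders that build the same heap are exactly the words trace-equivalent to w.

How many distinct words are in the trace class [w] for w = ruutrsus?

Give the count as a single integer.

3

#0=r has no predecessor
#1=u has no predecessor
#2=u depends on [1:u]
#3=t depends on [0:r, 2:u]
#4=r depends on [3:t]
#5=s depends on [4:r]
#6=u depends on [5:s]
#7=s depends on [6:u]
sources: [0:r, 1:u]
N(rest) = Σ N(rest − s) over sources s of rest; N(one piece) = 1:
  size 1 → [7]=1
  size 2 → [6,7]=1
  size 3 → [5,6,7]=1
  size 4 → [4,5,6,7]=1
  size 5 → [3,4,5,6,7]=1
  size 6 → [0,3,4,5,6,7]=1  [2,3,4,5,6,7]=1
  first=0(r) contributes 1
  first=1(u) contributes 2
|[w]| = 3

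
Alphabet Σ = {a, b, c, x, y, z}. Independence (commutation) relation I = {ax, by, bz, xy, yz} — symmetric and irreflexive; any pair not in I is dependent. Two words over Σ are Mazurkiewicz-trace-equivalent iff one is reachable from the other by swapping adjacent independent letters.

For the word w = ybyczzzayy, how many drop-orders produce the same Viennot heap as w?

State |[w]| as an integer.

3

0(y) covers ∅
1(b) covers ∅
2(y) covers 0:y
3(c) covers 1:b, 2:y
4(z) covers 3:c
5(z) covers 4:z
6(z) covers 5:z
7(a) covers 6:z
8(y) covers 7:a
9(y) covers 8:y
floor of heap: 0:y, 1:b
completions by unplaced set U, small U first (add the entries for U minus each lowest piece of U):
  |U|=1: {9}:1
  |U|=2: {8,9}:1
  |U|=3: {7,8,9}:1
  |U|=4: {6,7,8,9}:1
  |U|=5: {5,6,7,8,9}:1
  |U|=6: {4,5,6,7,8,9}:1
  |U|=7: {3,4,5,6,7,8,9}:1
  |U|=8: {1,3,4,5,6,7,8,9}:1  {2,3,4,5,6,7,8,9}:1
  start at 0(y): 2
  start at 1(b): 1
sum over floor = 3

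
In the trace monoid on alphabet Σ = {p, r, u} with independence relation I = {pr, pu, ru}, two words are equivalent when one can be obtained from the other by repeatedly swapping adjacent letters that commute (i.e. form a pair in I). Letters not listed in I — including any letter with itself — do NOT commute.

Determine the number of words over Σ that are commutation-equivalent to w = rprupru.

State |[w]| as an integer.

210

piece 0:r — minimal
piece 1:p — minimal
piece 2:r rests on {0:r}
piece 3:u — minimal
piece 4:p rests on {1:p}
piece 5:r rests on {2:r}
piece 6:u rests on {3:u}
minimal pieces: {0:r, 1:p, 3:u}
ways to finish when only these pieces remain (= sum over removing one remaining piece with nothing left below it):
  1 left: {4}→1  {5}→1  {6}→1
  2 left: {1,4}→1  {2,5}→1  {3,6}→1  {4,5}→2  {4,6}→2  {5,6}→2
  3 left: {0,2,5}→1  {1,4,5}→3  {1,4,6}→3  {2,4,5}→3  {2,5,6}→3  {3,4,6}→3  {3,5,6}→3  {4,5,6}→6
  4 left: {0,2,4,5}→4  {0,2,5,6}→4  {1,2,4,5}→6  {1,3,4,6}→6  {1,4,5,6}→12  {2,3,5,6}→6  {2,4,5,6}→12  {3,4,5,6}→12
  5 left: {0,1,2,4,5}→10  {0,2,3,5,6}→10  {0,2,4,5,6}→20  {1,2,4,5,6}→30  {1,3,4,5,6}→30  {2,3,4,5,6}→30
  placing 0:r first → 90 extensions
  placing 1:p first → 60 extensions
  placing 3:u first → 60 extensions
total linear extensions = 210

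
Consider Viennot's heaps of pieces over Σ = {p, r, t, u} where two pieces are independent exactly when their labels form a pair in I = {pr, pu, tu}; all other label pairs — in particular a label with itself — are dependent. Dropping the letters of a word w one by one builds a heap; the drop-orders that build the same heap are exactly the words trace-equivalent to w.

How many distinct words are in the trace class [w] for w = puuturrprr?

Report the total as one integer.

60

piece 0:p — minimal
piece 1:u — minimal
piece 2:u rests on {1:u}
piece 3:t rests on {0:p}
piece 4:u rests on {2:u}
piece 5:r rests on {3:t, 4:u}
piece 6:r rests on {5:r}
piece 7:p rests on {3:t}
piece 8:r rests on {6:r}
piece 9:r rests on {8:r}
minimal pieces: {0:p, 1:u}
ways to finish when only these pieces remain (= sum over removing one remaining piece with nothing left below it):
  1 left: {7}→1  {9}→1
  2 left: {7,9}→2  {8,9}→1
  3 left: {6,8,9}→1  {7,8,9}→3
  4 left: {5,6,8,9}→1  {6,7,8,9}→4
  5 left: {4,5,6,8,9}→1  {5,6,7,8,9}→5
  6 left: {2,4,5,6,8,9}→1  {3,5,6,7,8,9}→5  {4,5,6,7,8,9}→6
  7 left: {0,3,5,6,7,8,9}→5  {1,2,4,5,6,8,9}→1  {2,4,5,6,7,8,9}→7  {3,4,5,6,7,8,9}→11
  8 left: {0,3,4,5,6,7,8,9}→16  {1,2,4,5,6,7,8,9}→8  {2,3,4,5,6,7,8,9}→18
  placing 0:p first → 26 extensions
  placing 1:u first → 34 extensions
total linear extensions = 60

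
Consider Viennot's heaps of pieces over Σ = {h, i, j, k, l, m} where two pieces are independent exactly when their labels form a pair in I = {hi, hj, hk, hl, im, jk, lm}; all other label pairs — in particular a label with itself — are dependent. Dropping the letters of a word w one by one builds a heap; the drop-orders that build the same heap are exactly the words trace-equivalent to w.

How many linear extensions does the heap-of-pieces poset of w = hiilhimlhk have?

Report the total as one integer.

182

drop 0:h onto floor
drop 1:i onto floor
drop 2:i onto {1:i}
drop 3:l onto {2:i}
drop 4:h onto {0:h}
drop 5:i onto {3:l}
drop 6:m onto {4:h}
drop 7:l onto {5:i}
drop 8:h onto {6:m}
drop 9:k onto {6:m, 7:l}
ground layer = {0:h, 1:i}
drop-orders for the pieces not yet dropped (sum over which currently-grounded one goes next):
  1 to go: {8} 1  {9} 1
  2 to go: {7,9} 1  {8,9} 2
  3 to go: {5,7,9} 1  {6,8,9} 2  {7,8,9} 3
  4 to go: {3,5,7,9} 1  {4,6,8,9} 2  {5,7,8,9} 4  {6,7,8,9} 5
  5 to go: {0,4,6,8,9} 2  {2,3,5,7,9} 1  {3,5,7,8,9} 5  {4,6,7,8,9} 7  {5,6,7,8,9} 9
  6 to go: {0,4,6,7,8,9} 9  {1,2,3,5,7,9} 1  {2,3,5,7,8,9} 6  {3,5,6,7,8,9} 14  {4,5,6,7,8,9} 16
  7 to go: {0,4,5,6,7,8,9} 25  {1,2,3,5,7,8,9} 7  {2,3,5,6,7,8,9} 20  {3,4,5,6,7,8,9} 30
  8 to go: {0,3,4,5,6,7,8,9} 55  {1,2,3,5,6,7,8,9} 27  {2,3,4,5,6,7,8,9} 50
  if 0:h drops first: 77 orders
  if 1:i drops first: 105 orders
heap linearizations: 182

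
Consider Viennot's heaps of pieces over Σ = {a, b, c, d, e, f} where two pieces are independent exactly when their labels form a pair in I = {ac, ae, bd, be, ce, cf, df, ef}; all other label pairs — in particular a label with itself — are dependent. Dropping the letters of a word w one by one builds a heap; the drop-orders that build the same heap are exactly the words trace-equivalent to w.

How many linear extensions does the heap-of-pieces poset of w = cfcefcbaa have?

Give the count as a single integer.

90

#0=c has no predecessor
#1=f has no predecessor
#2=c depends on [0:c]
#3=e has no predecessor
#4=f depends on [1:f]
#5=c depends on [2:c]
#6=b depends on [4:f, 5:c]
#7=a depends on [6:b]
#8=a depends on [7:a]
sources: [0:c, 1:f, 3:e]
N(rest) = Σ N(rest − s) over sources s of rest; N(one piece) = 1:
  size 1 → [3]=1  [8]=1
  size 2 → [3,8]=2  [7,8]=1
  size 3 → [3,7,8]=3  [6,7,8]=1
  size 4 → [3,6,7,8]=4  [4,6,7,8]=1  [5,6,7,8]=1
  size 5 → [1,4,6,7,8]=1  [2,5,6,7,8]=1  [3,4,6,7,8]=5  [3,5,6,7,8]=5  [4,5,6,7,8]=2
  size 6 → [0,2,5,6,7,8]=1  [1,3,4,6,7,8]=6  [1,4,5,6,7,8]=3  [2,3,5,6,7,8]=6  [2,4,5,6,7,8]=3  [3,4,5,6,7,8]=12
  size 7 → [0,2,3,5,6,7,8]=7  [0,2,4,5,6,7,8]=4  [1,2,4,5,6,7,8]=6  [1,3,4,5,6,7,8]=21  [2,3,4,5,6,7,8]=21
  first=0(c) contributes 48
  first=1(f) contributes 32
  first=3(e) contributes 10
|[w]| = 90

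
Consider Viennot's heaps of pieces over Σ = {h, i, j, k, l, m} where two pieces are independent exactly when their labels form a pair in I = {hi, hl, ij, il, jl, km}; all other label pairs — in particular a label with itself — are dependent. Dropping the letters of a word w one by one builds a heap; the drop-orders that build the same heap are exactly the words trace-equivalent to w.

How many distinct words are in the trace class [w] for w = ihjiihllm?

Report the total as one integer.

560

piece 0:i — minimal
piece 1:h — minimal
piece 2:j rests on {1:h}
piece 3:i rests on {0:i}
piece 4:i rests on {3:i}
piece 5:h rests on {2:j}
piece 6:l — minimal
piece 7:l rests on {6:l}
piece 8:m rests on {4:i, 5:h, 7:l}
minimal pieces: {0:i, 1:h, 6:l}
ways to finish when only these pieces remain (= sum over removing one remaining piece with nothing left below it):
  1 left: {8}→1
  2 left: {4,8}→1  {5,8}→1  {7,8}→1
  3 left: {2,5,8}→1  {3,4,8}→1  {4,5,8}→2  {4,7,8}→2  {5,7,8}→2  {6,7,8}→1
  4 left: {0,3,4,8}→1  {1,2,5,8}→1  {2,4,5,8}→3  {2,5,7,8}→3  {3,4,5,8}→3  {3,4,7,8}→3  {4,5,7,8}→6  {4,6,7,8}→3  {5,6,7,8}→3
  5 left: {0,3,4,5,8}→4  {0,3,4,7,8}→4  {1,2,4,5,8}→4  {1,2,5,7,8}→4  {2,3,4,5,8}→6  {2,4,5,7,8}→12  {2,5,6,7,8}→6  {3,4,5,7,8}→12  {3,4,6,7,8}→6  {4,5,6,7,8}→12
  6 left: {0,2,3,4,5,8}→10  {0,3,4,5,7,8}→20  {0,3,4,6,7,8}→10  {1,2,3,4,5,8}→10  {1,2,4,5,7,8}→20  {1,2,5,6,7,8}→10  {2,3,4,5,7,8}→30  {2,4,5,6,7,8}→30  {3,4,5,6,7,8}→30
  7 left: {0,1,2,3,4,5,8}→20  {0,2,3,4,5,7,8}→60  {0,3,4,5,6,7,8}→60  {1,2,3,4,5,7,8}→60  {1,2,4,5,6,7,8}→60  {2,3,4,5,6,7,8}→90
  placing 0:i first → 210 extensions
  placing 1:h first → 210 extensions
  placing 6:l first → 140 extensions
total linear extensions = 560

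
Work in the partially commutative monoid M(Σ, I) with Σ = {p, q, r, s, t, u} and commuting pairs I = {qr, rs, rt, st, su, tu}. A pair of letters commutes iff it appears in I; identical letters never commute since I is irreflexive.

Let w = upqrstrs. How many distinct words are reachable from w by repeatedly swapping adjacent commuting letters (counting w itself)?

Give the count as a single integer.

45

0(u) covers ∅
1(p) covers 0:u
2(q) covers 1:p
3(r) covers 1:p
4(s) covers 2:q
5(t) covers 2:q
6(r) covers 3:r
7(s) covers 4:s
floor of heap: 0:u
completions by unplaced set U, small U first (add the entries for U minus each lowest piece of U):
  |U|=1: {5}:1  {6}:1  {7}:1
  |U|=2: {3,6}:1  {4,7}:1  {5,6}:2  {5,7}:2  {6,7}:2
  |U|=3: {3,5,6}:3  {3,6,7}:3  {4,5,7}:3  {4,6,7}:3  {5,6,7}:6
  |U|=4: {2,4,5,7}:3  {3,4,6,7}:6  {3,5,6,7}:12  {4,5,6,7}:12
  |U|=5: {2,4,5,6,7}:15  {3,4,5,6,7}:30
  |U|=6: {2,3,4,5,6,7}:45
  start at 0(u): 45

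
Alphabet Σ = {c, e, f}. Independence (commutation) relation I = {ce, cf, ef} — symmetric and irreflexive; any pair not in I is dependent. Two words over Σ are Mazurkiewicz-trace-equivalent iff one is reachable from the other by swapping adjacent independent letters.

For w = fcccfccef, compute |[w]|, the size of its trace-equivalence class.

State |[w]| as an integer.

#0=f has no predecessor
#1=c has no predecessor
#2=c depends on [1:c]
#3=c depends on [2:c]
#4=f depends on [0:f]
#5=c depends on [3:c]
#6=c depends on [5:c]
#7=e has no predecessor
#8=f depends on [4:f]
sources: [0:f, 1:c, 7:e]
N(rest) = Σ N(rest − s) over sources s of rest; N(one piece) = 1:
  size 1 → [6]=1  [7]=1  [8]=1
  size 2 → [4,8]=1  [5,6]=1  [6,7]=2  [6,8]=2  [7,8]=2
  size 3 → [0,4,8]=1  [3,5,6]=1  [4,6,8]=3  [4,7,8]=3  [5,6,7]=3  [5,6,8]=3  [6,7,8]=6
  size 4 → [0,4,6,8]=4  [0,4,7,8]=4  [2,3,5,6]=1  [3,5,6,7]=4  [3,5,6,8]=4  [4,5,6,8]=6  [4,6,7,8]=12  [5,6,7,8]=12
  size 5 → [0,4,5,6,8]=10  [0,4,6,7,8]=20  [1,2,3,5,6]=1  [2,3,5,6,7]=5  [2,3,5,6,8]=5  [3,4,5,6,8]=10  [3,5,6,7,8]=20  [4,5,6,7,8]=30
  size 6 → [0,3,4,5,6,8]=20  [0,4,5,6,7,8]=60  [1,2,3,5,6,7]=6  [1,2,3,5,6,8]=6  [2,3,4,5,6,8]=15  [2,3,5,6,7,8]=30  [3,4,5,6,7,8]=60
  size 7 → [0,2,3,4,5,6,8]=35  [0,3,4,5,6,7,8]=140  [1,2,3,4,5,6,8]=21  [1,2,3,5,6,7,8]=42  [2,3,4,5,6,7,8]=105
  first=0(f) contributes 168
  first=1(c) contributes 280
  first=7(e) contributes 56
|[w]| = 504

504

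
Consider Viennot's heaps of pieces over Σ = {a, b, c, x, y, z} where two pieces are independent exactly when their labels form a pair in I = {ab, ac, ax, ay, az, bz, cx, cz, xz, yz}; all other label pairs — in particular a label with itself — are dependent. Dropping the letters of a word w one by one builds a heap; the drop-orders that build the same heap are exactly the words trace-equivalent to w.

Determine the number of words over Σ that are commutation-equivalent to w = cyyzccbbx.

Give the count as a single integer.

9

0(c) covers ∅
1(y) covers 0:c
2(y) covers 1:y
3(z) covers ∅
4(c) covers 2:y
5(c) covers 4:c
6(b) covers 5:c
7(b) covers 6:b
8(x) covers 7:b
floor of heap: 0:c, 3:z
completions by unplaced set U, small U first (add the entries for U minus each lowest piece of U):
  |U|=1: {3}:1  {8}:1
  |U|=2: {3,8}:2  {7,8}:1
  |U|=3: {3,7,8}:3  {6,7,8}:1
  |U|=4: {3,6,7,8}:4  {5,6,7,8}:1
  |U|=5: {3,5,6,7,8}:5  {4,5,6,7,8}:1
  |U|=6: {2,4,5,6,7,8}:1  {3,4,5,6,7,8}:6
  |U|=7: {1,2,4,5,6,7,8}:1  {2,3,4,5,6,7,8}:7
  start at 0(c): 8
  start at 3(z): 1
sum over floor = 9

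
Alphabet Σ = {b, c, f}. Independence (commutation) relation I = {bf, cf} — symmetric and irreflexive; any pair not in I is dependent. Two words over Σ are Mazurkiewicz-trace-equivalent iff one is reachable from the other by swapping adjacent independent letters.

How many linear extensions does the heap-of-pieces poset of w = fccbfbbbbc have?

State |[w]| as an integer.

45

0(f) covers ∅
1(c) covers ∅
2(c) covers 1:c
3(b) covers 2:c
4(f) covers 0:f
5(b) covers 3:b
6(b) covers 5:b
7(b) covers 6:b
8(b) covers 7:b
9(c) covers 8:b
floor of heap: 0:f, 1:c
completions by unplaced set U, small U first (add the entries for U minus each lowest piece of U):
  |U|=1: {4}:1  {9}:1
  |U|=2: {0,4}:1  {4,9}:2  {8,9}:1
  |U|=3: {0,4,9}:3  {4,8,9}:3  {7,8,9}:1
  |U|=4: {0,4,8,9}:6  {4,7,8,9}:4  {6,7,8,9}:1
  |U|=5: {0,4,7,8,9}:10  {4,6,7,8,9}:5  {5,6,7,8,9}:1
  |U|=6: {0,4,6,7,8,9}:15  {3,5,6,7,8,9}:1  {4,5,6,7,8,9}:6
  |U|=7: {0,4,5,6,7,8,9}:21  {2,3,5,6,7,8,9}:1  {3,4,5,6,7,8,9}:7
  |U|=8: {0,3,4,5,6,7,8,9}:28  {1,2,3,5,6,7,8,9}:1  {2,3,4,5,6,7,8,9}:8
  start at 0(f): 9
  start at 1(c): 36
sum over floor = 45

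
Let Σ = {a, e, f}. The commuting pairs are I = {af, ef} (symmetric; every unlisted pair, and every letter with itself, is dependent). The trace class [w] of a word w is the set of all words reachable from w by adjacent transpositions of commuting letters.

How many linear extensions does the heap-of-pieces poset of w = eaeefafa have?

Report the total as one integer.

28

drop 0:e onto floor
drop 1:a onto {0:e}
drop 2:e onto {1:a}
drop 3:e onto {2:e}
drop 4:f onto floor
drop 5:a onto {3:e}
drop 6:f onto {4:f}
drop 7:a onto {5:a}
ground layer = {0:e, 4:f}
drop-orders for the pieces not yet dropped (sum over which currently-grounded one goes next):
  1 to go: {6} 1  {7} 1
  2 to go: {4,6} 1  {5,7} 1  {6,7} 2
  3 to go: {3,5,7} 1  {4,6,7} 3  {5,6,7} 3
  4 to go: {2,3,5,7} 1  {3,5,6,7} 4  {4,5,6,7} 6
  5 to go: {1,2,3,5,7} 1  {2,3,5,6,7} 5  {3,4,5,6,7} 10
  6 to go: {0,1,2,3,5,7} 1  {1,2,3,5,6,7} 6  {2,3,4,5,6,7} 15
  if 0:e drops first: 21 orders
  if 4:f drops first: 7 orders
heap linearizations: 28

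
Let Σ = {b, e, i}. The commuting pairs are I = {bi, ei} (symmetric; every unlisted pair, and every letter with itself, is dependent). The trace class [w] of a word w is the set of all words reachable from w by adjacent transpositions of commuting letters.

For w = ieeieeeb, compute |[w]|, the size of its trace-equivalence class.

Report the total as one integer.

drop 0:i onto floor
drop 1:e onto floor
drop 2:e onto {1:e}
drop 3:i onto {0:i}
drop 4:e onto {2:e}
drop 5:e onto {4:e}
drop 6:e onto {5:e}
drop 7:b onto {6:e}
ground layer = {0:i, 1:e}
drop-orders for the pieces not yet dropped (sum over which currently-grounded one goes next):
  1 to go: {3} 1  {7} 1
  2 to go: {0,3} 1  {3,7} 2  {6,7} 1
  3 to go: {0,3,7} 3  {3,6,7} 3  {5,6,7} 1
  4 to go: {0,3,6,7} 6  {3,5,6,7} 4  {4,5,6,7} 1
  5 to go: {0,3,5,6,7} 10  {2,4,5,6,7} 1  {3,4,5,6,7} 5
  6 to go: {0,3,4,5,6,7} 15  {1,2,4,5,6,7} 1  {2,3,4,5,6,7} 6
  if 0:i drops first: 7 orders
  if 1:e drops first: 21 orders
heap linearizations: 28

28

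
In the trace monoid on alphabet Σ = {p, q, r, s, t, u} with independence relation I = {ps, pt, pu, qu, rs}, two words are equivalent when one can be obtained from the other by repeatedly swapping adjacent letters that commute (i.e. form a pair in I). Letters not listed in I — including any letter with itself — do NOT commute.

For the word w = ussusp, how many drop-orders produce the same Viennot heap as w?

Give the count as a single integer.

6

#0=u has no predecessor
#1=s depends on [0:u]
#2=s depends on [1:s]
#3=u depends on [2:s]
#4=s depends on [3:u]
#5=p has no predecessor
sources: [0:u, 5:p]
N(rest) = Σ N(rest − s) over sources s of rest; N(one piece) = 1:
  size 1 → [4]=1  [5]=1
  size 2 → [3,4]=1  [4,5]=2
  size 3 → [2,3,4]=1  [3,4,5]=3
  size 4 → [1,2,3,4]=1  [2,3,4,5]=4
  first=0(u) contributes 5
  first=5(p) contributes 1
|[w]| = 6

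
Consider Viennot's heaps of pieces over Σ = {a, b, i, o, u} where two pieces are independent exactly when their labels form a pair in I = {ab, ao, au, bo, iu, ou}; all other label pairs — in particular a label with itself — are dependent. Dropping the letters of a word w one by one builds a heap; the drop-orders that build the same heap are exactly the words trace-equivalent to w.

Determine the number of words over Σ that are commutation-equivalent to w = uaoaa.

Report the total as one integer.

20

drop 0:u onto floor
drop 1:a onto floor
drop 2:o onto floor
drop 3:a onto {1:a}
drop 4:a onto {3:a}
ground layer = {0:u, 1:a, 2:o}
drop-orders for the pieces not yet dropped (sum over which currently-grounded one goes next):
  1 to go: {0} 1  {2} 1  {4} 1
  2 to go: {0,2} 2  {0,4} 2  {2,4} 2  {3,4} 1
  3 to go: {0,2,4} 6  {0,3,4} 3  {1,3,4} 1  {2,3,4} 3
  if 0:u drops first: 4 orders
  if 1:a drops first: 12 orders
  if 2:o drops first: 4 orders
heap linearizations: 20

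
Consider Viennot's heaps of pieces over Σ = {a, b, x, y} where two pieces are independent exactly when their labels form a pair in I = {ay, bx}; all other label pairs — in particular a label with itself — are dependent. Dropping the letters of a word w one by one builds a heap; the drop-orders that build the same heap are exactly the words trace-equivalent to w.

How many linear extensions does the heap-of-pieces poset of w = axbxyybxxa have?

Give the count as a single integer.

piece 0:a — minimal
piece 1:x rests on {0:a}
piece 2:b rests on {0:a}
piece 3:x rests on {1:x}
piece 4:y rests on {2:b, 3:x}
piece 5:y rests on {4:y}
piece 6:b rests on {5:y}
piece 7:x rests on {5:y}
piece 8:x rests on {7:x}
piece 9:a rests on {6:b, 8:x}
minimal pieces: {0:a}
ways to finish when only these pieces remain (= sum over removing one remaining piece with nothing left below it):
  1 left: {9}→1
  2 left: {6,9}→1  {8,9}→1
  3 left: {6,8,9}→2  {7,8,9}→1
  4 left: {6,7,8,9}→3
  5 left: {5,6,7,8,9}→3
  6 left: {4,5,6,7,8,9}→3
  7 left: {2,4,5,6,7,8,9}→3  {3,4,5,6,7,8,9}→3
  8 left: {1,3,4,5,6,7,8,9}→3  {2,3,4,5,6,7,8,9}→6
  placing 0:a first → 9 extensions

9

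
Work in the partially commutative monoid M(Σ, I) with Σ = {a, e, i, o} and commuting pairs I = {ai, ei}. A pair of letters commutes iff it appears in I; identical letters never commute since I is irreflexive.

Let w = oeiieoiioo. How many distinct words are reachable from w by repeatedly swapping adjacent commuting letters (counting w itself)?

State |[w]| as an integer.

6

0(o) covers ∅
1(e) covers 0:o
2(i) covers 0:o
3(i) covers 2:i
4(e) covers 1:e
5(o) covers 3:i, 4:e
6(i) covers 5:o
7(i) covers 6:i
8(o) covers 7:i
9(o) covers 8:o
floor of heap: 0:o
completions by unplaced set U, small U first (add the entries for U minus each lowest piece of U):
  |U|=1: {9}:1
  |U|=2: {8,9}:1
  |U|=3: {7,8,9}:1
  |U|=4: {6,7,8,9}:1
  |U|=5: {5,6,7,8,9}:1
  |U|=6: {3,5,6,7,8,9}:1  {4,5,6,7,8,9}:1
  |U|=7: {1,4,5,6,7,8,9}:1  {2,3,5,6,7,8,9}:1  {3,4,5,6,7,8,9}:2
  |U|=8: {1,3,4,5,6,7,8,9}:3  {2,3,4,5,6,7,8,9}:3
  start at 0(o): 6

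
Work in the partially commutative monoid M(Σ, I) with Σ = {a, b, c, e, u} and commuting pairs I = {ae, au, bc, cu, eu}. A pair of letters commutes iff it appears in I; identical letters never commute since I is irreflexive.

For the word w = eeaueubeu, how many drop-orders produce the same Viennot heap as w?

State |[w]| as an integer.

120

drop 0:e onto floor
drop 1:e onto {0:e}
drop 2:a onto floor
drop 3:u onto floor
drop 4:e onto {1:e}
drop 5:u onto {3:u}
drop 6:b onto {2:a, 4:e, 5:u}
drop 7:e onto {6:b}
drop 8:u onto {6:b}
ground layer = {0:e, 2:a, 3:u}
drop-orders for the pieces not yet dropped (sum over which currently-grounded one goes next):
  1 to go: {7} 1  {8} 1
  2 to go: {7,8} 2
  3 to go: {6,7,8} 2
  4 to go: {2,6,7,8} 2  {4,6,7,8} 2  {5,6,7,8} 2
  5 to go: {1,4,6,7,8} 2  {2,4,6,7,8} 4  {2,5,6,7,8} 4  {3,5,6,7,8} 2  {4,5,6,7,8} 4
  6 to go: {0,1,4,6,7,8} 2  {1,2,4,6,7,8} 6  {1,4,5,6,7,8} 6  {2,3,5,6,7,8} 6  {2,4,5,6,7,8} 12  {3,4,5,6,7,8} 6
  7 to go: {0,1,2,4,6,7,8} 8  {0,1,4,5,6,7,8} 8  {1,2,4,5,6,7,8} 24  {1,3,4,5,6,7,8} 12  {2,3,4,5,6,7,8} 24
  if 0:e drops first: 60 orders
  if 2:a drops first: 20 orders
  if 3:u drops first: 40 orders
heap linearizations: 120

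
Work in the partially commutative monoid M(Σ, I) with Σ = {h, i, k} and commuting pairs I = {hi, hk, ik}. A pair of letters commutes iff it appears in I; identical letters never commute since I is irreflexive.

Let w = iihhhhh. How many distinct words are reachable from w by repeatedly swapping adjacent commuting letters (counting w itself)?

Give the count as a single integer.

0(i) covers ∅
1(i) covers 0:i
2(h) covers ∅
3(h) covers 2:h
4(h) covers 3:h
5(h) covers 4:h
6(h) covers 5:h
floor of heap: 0:i, 2:h
completions by unplaced set U, small U first (add the entries for U minus each lowest piece of U):
  |U|=1: {1}:1  {6}:1
  |U|=2: {0,1}:1  {1,6}:2  {5,6}:1
  |U|=3: {0,1,6}:3  {1,5,6}:3  {4,5,6}:1
  |U|=4: {0,1,5,6}:6  {1,4,5,6}:4  {3,4,5,6}:1
  |U|=5: {0,1,4,5,6}:10  {1,3,4,5,6}:5  {2,3,4,5,6}:1
  start at 0(i): 6
  start at 2(h): 15
sum over floor = 21

21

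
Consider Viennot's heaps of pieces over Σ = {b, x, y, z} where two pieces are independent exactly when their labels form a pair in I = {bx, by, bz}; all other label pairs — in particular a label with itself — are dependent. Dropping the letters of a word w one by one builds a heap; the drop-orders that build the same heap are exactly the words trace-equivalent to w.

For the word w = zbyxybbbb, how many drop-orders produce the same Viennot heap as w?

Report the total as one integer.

126

#0=z has no predecessor
#1=b has no predecessor
#2=y depends on [0:z]
#3=x depends on [2:y]
#4=y depends on [3:x]
#5=b depends on [1:b]
#6=b depends on [5:b]
#7=b depends on [6:b]
#8=b depends on [7:b]
sources: [0:z, 1:b]
N(rest) = Σ N(rest − s) over sources s of rest; N(one piece) = 1:
  size 1 → [4]=1  [8]=1
  size 2 → [3,4]=1  [4,8]=2  [7,8]=1
  size 3 → [2,3,4]=1  [3,4,8]=3  [4,7,8]=3  [6,7,8]=1
  size 4 → [0,2,3,4]=1  [2,3,4,8]=4  [3,4,7,8]=6  [4,6,7,8]=4  [5,6,7,8]=1
  size 5 → [0,2,3,4,8]=5  [1,5,6,7,8]=1  [2,3,4,7,8]=10  [3,4,6,7,8]=10  [4,5,6,7,8]=5
  size 6 → [0,2,3,4,7,8]=15  [1,4,5,6,7,8]=6  [2,3,4,6,7,8]=20  [3,4,5,6,7,8]=15
  size 7 → [0,2,3,4,6,7,8]=35  [1,3,4,5,6,7,8]=21  [2,3,4,5,6,7,8]=35
  first=0(z) contributes 56
  first=1(b) contributes 70
|[w]| = 126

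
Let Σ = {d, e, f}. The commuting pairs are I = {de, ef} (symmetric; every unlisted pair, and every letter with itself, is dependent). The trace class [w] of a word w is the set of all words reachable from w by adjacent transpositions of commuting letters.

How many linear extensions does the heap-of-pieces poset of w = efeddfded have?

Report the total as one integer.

84

0(e) covers ∅
1(f) covers ∅
2(e) covers 0:e
3(d) covers 1:f
4(d) covers 3:d
5(f) covers 4:d
6(d) covers 5:f
7(e) covers 2:e
8(d) covers 6:d
floor of heap: 0:e, 1:f
completions by unplaced set U, small U first (add the entries for U minus each lowest piece of U):
  |U|=1: {7}:1  {8}:1
  |U|=2: {2,7}:1  {6,8}:1  {7,8}:2
  |U|=3: {0,2,7}:1  {2,7,8}:3  {5,6,8}:1  {6,7,8}:3
  |U|=4: {0,2,7,8}:4  {2,6,7,8}:6  {4,5,6,8}:1  {5,6,7,8}:4
  |U|=5: {0,2,6,7,8}:10  {2,5,6,7,8}:10  {3,4,5,6,8}:1  {4,5,6,7,8}:5
  |U|=6: {0,2,5,6,7,8}:20  {1,3,4,5,6,8}:1  {2,4,5,6,7,8}:15  {3,4,5,6,7,8}:6
  |U|=7: {0,2,4,5,6,7,8}:35  {1,3,4,5,6,7,8}:7  {2,3,4,5,6,7,8}:21
  start at 0(e): 28
  start at 1(f): 56
sum over floor = 84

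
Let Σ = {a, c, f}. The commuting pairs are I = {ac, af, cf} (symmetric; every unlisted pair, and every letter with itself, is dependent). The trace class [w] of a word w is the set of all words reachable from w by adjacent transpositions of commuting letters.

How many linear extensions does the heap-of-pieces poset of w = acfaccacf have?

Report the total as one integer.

#0=a has no predecessor
#1=c has no predecessor
#2=f has no predecessor
#3=a depends on [0:a]
#4=c depends on [1:c]
#5=c depends on [4:c]
#6=a depends on [3:a]
#7=c depends on [5:c]
#8=f depends on [2:f]
sources: [0:a, 1:c, 2:f]
N(rest) = Σ N(rest − s) over sources s of rest; N(one piece) = 1:
  size 1 → [6]=1  [7]=1  [8]=1
  size 2 → [2,8]=1  [3,6]=1  [5,7]=1  [6,7]=2  [6,8]=2  [7,8]=2
  size 3 → [0,3,6]=1  [2,6,8]=3  [2,7,8]=3  [3,6,7]=3  [3,6,8]=3  [4,5,7]=1  [5,6,7]=3  [5,7,8]=3  [6,7,8]=6
  size 4 → [0,3,6,7]=4  [0,3,6,8]=4  [1,4,5,7]=1  [2,3,6,8]=6  [2,5,7,8]=6  [2,6,7,8]=12  [3,5,6,7]=6  [3,6,7,8]=12  [4,5,6,7]=4  [4,5,7,8]=4  [5,6,7,8]=12
  size 5 → [0,2,3,6,8]=10  [0,3,5,6,7]=10  [0,3,6,7,8]=20  [1,4,5,6,7]=5  [1,4,5,7,8]=5  [2,3,6,7,8]=30  [2,4,5,7,8]=10  [2,5,6,7,8]=30  [3,4,5,6,7]=10  [3,5,6,7,8]=30  [4,5,6,7,8]=20
  size 6 → [0,2,3,6,7,8]=60  [0,3,4,5,6,7]=20  [0,3,5,6,7,8]=60  [1,2,4,5,7,8]=15  [1,3,4,5,6,7]=15  [1,4,5,6,7,8]=30  [2,3,5,6,7,8]=90  [2,4,5,6,7,8]=60  [3,4,5,6,7,8]=60
  size 7 → [0,1,3,4,5,6,7]=35  [0,2,3,5,6,7,8]=210  [0,3,4,5,6,7,8]=140  [1,2,4,5,6,7,8]=105  [1,3,4,5,6,7,8]=105  [2,3,4,5,6,7,8]=210
  first=0(a) contributes 420
  first=1(c) contributes 560
  first=2(f) contributes 280
|[w]| = 1260

1260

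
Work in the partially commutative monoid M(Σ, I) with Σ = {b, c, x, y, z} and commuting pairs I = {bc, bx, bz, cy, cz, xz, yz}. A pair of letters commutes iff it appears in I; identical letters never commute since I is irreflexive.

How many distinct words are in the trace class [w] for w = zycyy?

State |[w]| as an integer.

20

drop 0:z onto floor
drop 1:y onto floor
drop 2:c onto floor
drop 3:y onto {1:y}
drop 4:y onto {3:y}
ground layer = {0:z, 1:y, 2:c}
drop-orders for the pieces not yet dropped (sum over which currently-grounded one goes next):
  1 to go: {0} 1  {2} 1  {4} 1
  2 to go: {0,2} 2  {0,4} 2  {2,4} 2  {3,4} 1
  3 to go: {0,2,4} 6  {0,3,4} 3  {1,3,4} 1  {2,3,4} 3
  if 0:z drops first: 4 orders
  if 1:y drops first: 12 orders
  if 2:c drops first: 4 orders
heap linearizations: 20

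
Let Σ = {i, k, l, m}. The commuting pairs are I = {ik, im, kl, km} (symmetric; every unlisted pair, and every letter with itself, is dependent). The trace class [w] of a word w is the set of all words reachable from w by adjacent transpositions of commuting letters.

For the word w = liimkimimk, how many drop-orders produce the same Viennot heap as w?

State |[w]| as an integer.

piece 0:l — minimal
piece 1:i rests on {0:l}
piece 2:i rests on {1:i}
piece 3:m rests on {0:l}
piece 4:k — minimal
piece 5:i rests on {2:i}
piece 6:m rests on {3:m}
piece 7:i rests on {5:i}
piece 8:m rests on {6:m}
piece 9:k rests on {4:k}
minimal pieces: {0:l, 4:k}
ways to finish when only these pieces remain (= sum over removing one remaining piece with nothing left below it):
  1 left: {7}→1  {8}→1  {9}→1
  2 left: {4,9}→1  {5,7}→1  {6,8}→1  {7,8}→2  {7,9}→2  {8,9}→2
  3 left: {2,5,7}→1  {3,6,8}→1  {4,7,9}→3  {4,8,9}→3  {5,7,8}→3  {5,7,9}→3  {6,7,8}→3  {6,8,9}→3  {7,8,9}→6
  4 left: {1,2,5,7}→1  {2,5,7,8}→4  {2,5,7,9}→4  {3,6,7,8}→4  {3,6,8,9}→4  {4,5,7,9}→6  {4,6,8,9}→6  {4,7,8,9}→12  {5,6,7,8}→6  {5,7,8,9}→12  {6,7,8,9}→12
  5 left: {1,2,5,7,8}→5  {1,2,5,7,9}→5  {2,4,5,7,9}→10  {2,5,6,7,8}→10  {2,5,7,8,9}→20  {3,4,6,8,9}→10  {3,5,6,7,8}→10  {3,6,7,8,9}→20  {4,5,7,8,9}→30  {4,6,7,8,9}→30  {5,6,7,8,9}→30
  6 left: {1,2,4,5,7,9}→15  {1,2,5,6,7,8}→15  {1,2,5,7,8,9}→30  {2,3,5,6,7,8}→20  {2,4,5,7,8,9}→60  {2,5,6,7,8,9}→60  {3,4,6,7,8,9}→60  {3,5,6,7,8,9}→60  {4,5,6,7,8,9}→90
  7 left: {1,2,3,5,6,7,8}→35  {1,2,4,5,7,8,9}→105  {1,2,5,6,7,8,9}→105  {2,3,5,6,7,8,9}→140  {2,4,5,6,7,8,9}→210  {3,4,5,6,7,8,9}→210
  8 left: {0,1,2,3,5,6,7,8}→35  {1,2,3,5,6,7,8,9}→280  {1,2,4,5,6,7,8,9}→420  {2,3,4,5,6,7,8,9}→560
  placing 0:l first → 1260 extensions
  placing 4:k first → 315 extensions
total linear extensions = 1575

1575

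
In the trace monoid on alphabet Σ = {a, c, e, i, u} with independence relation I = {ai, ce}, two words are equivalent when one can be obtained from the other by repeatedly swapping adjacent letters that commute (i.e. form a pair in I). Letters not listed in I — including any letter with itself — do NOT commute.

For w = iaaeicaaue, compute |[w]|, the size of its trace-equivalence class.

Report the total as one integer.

0(i) covers ∅
1(a) covers ∅
2(a) covers 1:a
3(e) covers 0:i, 2:a
4(i) covers 3:e
5(c) covers 4:i
6(a) covers 5:c
7(a) covers 6:a
8(u) covers 7:a
9(e) covers 8:u
floor of heap: 0:i, 1:a
completions by unplaced set U, small U first (add the entries for U minus each lowest piece of U):
  |U|=1: {9}:1
  |U|=2: {8,9}:1
  |U|=3: {7,8,9}:1
  |U|=4: {6,7,8,9}:1
  |U|=5: {5,6,7,8,9}:1
  |U|=6: {4,5,6,7,8,9}:1
  |U|=7: {3,4,5,6,7,8,9}:1
  |U|=8: {0,3,4,5,6,7,8,9}:1  {2,3,4,5,6,7,8,9}:1
  start at 0(i): 1
  start at 1(a): 2
sum over floor = 3

3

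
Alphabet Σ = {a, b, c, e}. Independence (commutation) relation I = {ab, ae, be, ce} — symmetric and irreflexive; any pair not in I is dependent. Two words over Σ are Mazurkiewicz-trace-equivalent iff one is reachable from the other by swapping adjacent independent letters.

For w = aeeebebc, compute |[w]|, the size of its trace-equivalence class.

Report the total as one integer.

210

0(a) covers ∅
1(e) covers ∅
2(e) covers 1:e
3(e) covers 2:e
4(b) covers ∅
5(e) covers 3:e
6(b) covers 4:b
7(c) covers 0:a, 6:b
floor of heap: 0:a, 1:e, 4:b
completions by unplaced set U, small U first (add the entries for U minus each lowest piece of U):
  |U|=1: {5}:1  {7}:1
  |U|=2: {0,7}:1  {3,5}:1  {5,7}:2  {6,7}:1
  |U|=3: {0,5,7}:3  {0,6,7}:2  {2,3,5}:1  {3,5,7}:3  {4,6,7}:1  {5,6,7}:3
  |U|=4: {0,3,5,7}:6  {0,4,6,7}:3  {0,5,6,7}:8  {1,2,3,5}:1  {2,3,5,7}:4  {3,5,6,7}:6  {4,5,6,7}:4
  |U|=5: {0,2,3,5,7}:10  {0,3,5,6,7}:20  {0,4,5,6,7}:15  {1,2,3,5,7}:5  {2,3,5,6,7}:10  {3,4,5,6,7}:10
  |U|=6: {0,1,2,3,5,7}:15  {0,2,3,5,6,7}:40  {0,3,4,5,6,7}:45  {1,2,3,5,6,7}:15  {2,3,4,5,6,7}:20
  start at 0(a): 35
  start at 1(e): 105
  start at 4(b): 70
sum over floor = 210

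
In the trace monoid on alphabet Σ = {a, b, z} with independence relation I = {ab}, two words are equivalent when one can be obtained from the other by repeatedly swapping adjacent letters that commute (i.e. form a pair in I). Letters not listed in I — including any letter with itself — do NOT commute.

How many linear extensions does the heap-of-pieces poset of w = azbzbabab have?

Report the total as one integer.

10

0(a) covers ∅
1(z) covers 0:a
2(b) covers 1:z
3(z) covers 2:b
4(b) covers 3:z
5(a) covers 3:z
6(b) covers 4:b
7(a) covers 5:a
8(b) covers 6:b
floor of heap: 0:a
completions by unplaced set U, small U first (add the entries for U minus each lowest piece of U):
  |U|=1: {7}:1  {8}:1
  |U|=2: {5,7}:1  {6,8}:1  {7,8}:2
  |U|=3: {4,6,8}:1  {5,7,8}:3  {6,7,8}:3
  |U|=4: {4,6,7,8}:4  {5,6,7,8}:6
  |U|=5: {4,5,6,7,8}:10
  |U|=6: {3,4,5,6,7,8}:10
  |U|=7: {2,3,4,5,6,7,8}:10
  start at 0(a): 10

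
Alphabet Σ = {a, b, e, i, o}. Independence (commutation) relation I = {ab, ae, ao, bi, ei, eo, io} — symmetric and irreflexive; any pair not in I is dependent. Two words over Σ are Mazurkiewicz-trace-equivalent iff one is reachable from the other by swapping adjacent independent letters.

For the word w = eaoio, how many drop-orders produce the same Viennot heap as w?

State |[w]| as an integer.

piece 0:e — minimal
piece 1:a — minimal
piece 2:o — minimal
piece 3:i rests on {1:a}
piece 4:o rests on {2:o}
minimal pieces: {0:e, 1:a, 2:o}
ways to finish when only these pieces remain (= sum over removing one remaining piece with nothing left below it):
  1 left: {0}→1  {3}→1  {4}→1
  2 left: {0,3}→2  {0,4}→2  {1,3}→1  {2,4}→1  {3,4}→2
  3 left: {0,1,3}→3  {0,2,4}→3  {0,3,4}→6  {1,3,4}→3  {2,3,4}→3
  placing 0:e first → 6 extensions
  placing 1:a first → 12 extensions
  placing 2:o first → 12 extensions
total linear extensions = 30

30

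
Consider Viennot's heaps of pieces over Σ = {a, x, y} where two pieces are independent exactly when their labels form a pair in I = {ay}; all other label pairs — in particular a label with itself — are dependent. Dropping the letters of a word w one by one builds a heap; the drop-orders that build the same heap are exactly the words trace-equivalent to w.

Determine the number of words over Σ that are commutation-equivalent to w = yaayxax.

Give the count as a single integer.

6

piece 0:y — minimal
piece 1:a — minimal
piece 2:a rests on {1:a}
piece 3:y rests on {0:y}
piece 4:x rests on {2:a, 3:y}
piece 5:a rests on {4:x}
piece 6:x rests on {5:a}
minimal pieces: {0:y, 1:a}
ways to finish when only these pieces remain (= sum over removing one remaining piece with nothing left below it):
  1 left: {6}→1
  2 left: {5,6}→1
  3 left: {4,5,6}→1
  4 left: {2,4,5,6}→1  {3,4,5,6}→1
  5 left: {0,3,4,5,6}→1  {1,2,4,5,6}→1  {2,3,4,5,6}→2
  placing 0:y first → 3 extensions
  placing 1:a first → 3 extensions
total linear extensions = 6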